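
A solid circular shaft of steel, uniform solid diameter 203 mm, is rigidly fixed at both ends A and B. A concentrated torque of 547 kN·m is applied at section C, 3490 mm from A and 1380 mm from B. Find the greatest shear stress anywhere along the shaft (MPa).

239 MPa

With uniform GJ and both ends fixed, compatibility θ_AC = θ_CB gives T_A·a = T_B·b, together with T_A + T_B = T₀.
T_A = T₀·b/(a+b) = 547000·1380/4870 = 155000 N·m; T_B = 392000 N·m.
τ in each portion: τ_AC = 9.44×10^7 Pa, τ_CB = 2.39×10^8 Pa; maximum is in CB.
τ_max = T_CB·r/J = 392000·0.102/1.67×10^-4 = 2.387×10^8 Pa.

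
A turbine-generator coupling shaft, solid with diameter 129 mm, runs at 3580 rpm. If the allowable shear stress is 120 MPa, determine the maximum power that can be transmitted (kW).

19000 kW

J = πd⁴/32 = π(0.129)⁴/32 = 2.719×10^-5 m⁴.
T_max = τ_allow·J/r = 1.20×10^8 × 2.719×10^-5 / 0.0645 = 50580 N·m.
ω = 2π·3580/60 = 374.9 rad/s, so P_max = T_max·ω = 1.896×10^7 W.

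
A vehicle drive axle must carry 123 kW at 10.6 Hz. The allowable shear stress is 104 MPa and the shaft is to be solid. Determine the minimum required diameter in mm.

44.9 mm

ω = 2π·10.6 = 66.60 rad/s, so T = P/ω = 123×10³ / 66.60 = 1847 N·m.
For a solid shaft τ_max = 16T/(πd³), so d = (16T/(π τ_allow))^(1/3) = (16·1847/(π·1.04×10^8))^(1/3) = 0.04489 m.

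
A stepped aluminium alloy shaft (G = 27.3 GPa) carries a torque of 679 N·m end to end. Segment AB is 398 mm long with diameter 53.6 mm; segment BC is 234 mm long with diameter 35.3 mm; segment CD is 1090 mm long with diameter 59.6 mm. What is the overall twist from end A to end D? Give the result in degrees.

4.14°

J_AB = π(0.0536)⁴/32 = 8.10×10^-7 m⁴; J_BC = π(0.0353)⁴/32 = 1.52×10^-7 m⁴; J_CD = π(0.0596)⁴/32 = 1.24×10^-6 m⁴.
θ = (T/G)·Σ L_i/J_i = (679.0/27.3×10⁹)·(0.398/8.10×10^-7 + 0.234/1.52×10^-7 + 1.09/1.24×10^-6) = 0.07228 rad.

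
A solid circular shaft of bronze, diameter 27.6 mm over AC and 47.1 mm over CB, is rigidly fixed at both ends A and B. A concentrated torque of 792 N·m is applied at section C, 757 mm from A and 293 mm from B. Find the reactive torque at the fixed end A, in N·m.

34.6 N·m

Compatibility: T_A·a/J_AC = T_B·b/J_CB with T_A + T_B = T₀.
J_AC = 5.70×10^-8 m⁴, J_CB = 4.83×10^-7 m⁴, so T_A = T₀·(J_AC/a)/((J_AC/a)+(J_CB/b)) = 34.57 N·m, T_B = 757.4 N·m.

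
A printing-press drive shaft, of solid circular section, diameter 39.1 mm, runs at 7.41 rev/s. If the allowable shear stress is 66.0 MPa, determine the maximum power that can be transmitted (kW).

J = πd⁴/32 = π(0.0391)⁴/32 = 2.295×10^-7 m⁴.
T_max = τ_allow·J/r = 6.60×10^7 × 2.295×10^-7 / 0.0196 = 774.6 N·m.
ω = 2π·7.41 = 46.56 rad/s, so P_max = T_max·ω = 3.607×10^4 W.

36.1 kW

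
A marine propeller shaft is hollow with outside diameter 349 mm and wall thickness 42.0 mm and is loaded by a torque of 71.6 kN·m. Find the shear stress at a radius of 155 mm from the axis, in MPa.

11.4 MPa

J = π(d_o⁴ − d_i⁴)/32 = π(0.349⁴ − 0.265⁴)/32 = 9.723×10^-4 m⁴.
Shear stress varies linearly with radius: τ = T·r/J = 71600 × 0.155 / 9.723×10^-4 = 1.141×10^7 Pa.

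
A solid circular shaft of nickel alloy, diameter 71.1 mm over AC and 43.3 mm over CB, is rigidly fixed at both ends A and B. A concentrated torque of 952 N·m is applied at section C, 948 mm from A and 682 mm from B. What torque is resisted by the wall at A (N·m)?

Compatibility: T_A·a/J_AC = T_B·b/J_CB with T_A + T_B = T₀.
J_AC = 2.51×10^-6 m⁴, J_CB = 3.45×10^-7 m⁴, so T_A = T₀·(J_AC/a)/((J_AC/a)+(J_CB/b)) = 799.2 N·m, T_B = 152.8 N·m.

799 N·m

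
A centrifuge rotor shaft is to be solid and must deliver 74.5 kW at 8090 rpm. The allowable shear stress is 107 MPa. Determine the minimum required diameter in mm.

16.1 mm

ω = 2π·8090/60 = 847.2 rad/s, so T = P/ω = 74.5×10³ / 847.2 = 87.94 N·m.
For a solid shaft τ_max = 16T/(πd³), so d = (16T/(π τ_allow))^(1/3) = (16·87.94/(π·1.07×10^8))^(1/3) = 0.01612 m.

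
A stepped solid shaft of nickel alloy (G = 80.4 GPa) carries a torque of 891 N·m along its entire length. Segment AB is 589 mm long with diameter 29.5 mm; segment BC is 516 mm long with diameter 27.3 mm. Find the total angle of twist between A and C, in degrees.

11.0°

J_AB = π(0.0295)⁴/32 = 7.44×10^-8 m⁴; J_BC = π(0.0273)⁴/32 = 5.45×10^-8 m⁴.
θ = (T/G)·Σ L_i/J_i = (891.0/80.4×10⁹)·(0.589/7.44×10^-8 + 0.516/5.45×10^-8) = 0.1927 rad.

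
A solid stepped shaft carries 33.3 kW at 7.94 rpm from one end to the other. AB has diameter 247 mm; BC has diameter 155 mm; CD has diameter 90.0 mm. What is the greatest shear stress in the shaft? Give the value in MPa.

280 MPa

ω = 2π·7.94/60 = 0.8315 rad/s, so T = P/ω = 33.3×10³ / 0.8315 = 40050 N·m.
Under the same torque, τ_max = 16T/(πd³) is largest where d is smallest — segment CD (d = 90.0 mm).
τ_max = 16·40050/(π·(0.0900)³) = 2.798×10^8 Pa.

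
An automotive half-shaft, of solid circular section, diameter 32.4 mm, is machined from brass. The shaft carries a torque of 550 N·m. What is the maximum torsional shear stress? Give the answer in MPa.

82.4 MPa

J = πd⁴/32 = π(0.0324)⁴/32 = 1.082×10^-7 m⁴.
τ_max = T·r/J = 550.0 × 0.0162 / 1.082×10^-7 = 8.236×10^7 Pa.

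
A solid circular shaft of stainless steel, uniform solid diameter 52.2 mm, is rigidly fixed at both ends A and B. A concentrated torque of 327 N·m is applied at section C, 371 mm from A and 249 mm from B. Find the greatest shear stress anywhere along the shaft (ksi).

1.02 ksi

With uniform GJ and both ends fixed, compatibility θ_AC = θ_CB gives T_A·a = T_B·b, together with T_A + T_B = T₀.
T_A = T₀·b/(a+b) = 327.0·249/620.0 = 131.3 N·m; T_B = 195.7 N·m.
τ in each portion: τ_AC = 4.70×10^6 Pa, τ_CB = 7.01×10^6 Pa; maximum is in CB.
τ_max = T_CB·r/J = 195.7·0.0261/7.29×10^-7 = 7.006×10^6 Pa.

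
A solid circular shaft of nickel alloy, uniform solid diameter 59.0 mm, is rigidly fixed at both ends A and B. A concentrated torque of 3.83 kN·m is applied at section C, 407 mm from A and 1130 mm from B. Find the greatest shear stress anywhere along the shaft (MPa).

69.8 MPa

With uniform GJ and both ends fixed, compatibility θ_AC = θ_CB gives T_A·a = T_B·b, together with T_A + T_B = T₀.
T_A = T₀·b/(a+b) = 3830·1130/1537 = 2816 N·m; T_B = 1014 N·m.
τ in each portion: τ_AC = 6.98×10^7 Pa, τ_CB = 2.51×10^7 Pa; maximum is in AC.
τ_max = T_AC·r/J = 2816·0.0295/1.19×10^-6 = 6.983×10^7 Pa.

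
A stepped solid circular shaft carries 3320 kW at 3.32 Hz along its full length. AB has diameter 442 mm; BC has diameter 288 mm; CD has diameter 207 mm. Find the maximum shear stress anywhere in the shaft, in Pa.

ω = 2π·3.32 = 20.86 rad/s, so T = P/ω = 3320×10³ / 20.86 = 159200 N·m.
Under the same torque, τ_max = 16T/(πd³) is largest where d is smallest — segment CD (d = 207 mm).
τ_max = 16·159200/(π·(0.207)³) = 9.139×10^7 Pa.

9.14e7 Pa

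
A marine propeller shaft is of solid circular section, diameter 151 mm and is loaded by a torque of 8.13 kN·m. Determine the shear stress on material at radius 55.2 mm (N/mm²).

J = πd⁴/32 = π(0.151)⁴/32 = 5.104×10^-5 m⁴.
Shear stress varies linearly with radius: τ = T·r/J = 8130 × 0.0552 / 5.104×10^-5 = 8.793×10^6 Pa.

8.79 N/mm²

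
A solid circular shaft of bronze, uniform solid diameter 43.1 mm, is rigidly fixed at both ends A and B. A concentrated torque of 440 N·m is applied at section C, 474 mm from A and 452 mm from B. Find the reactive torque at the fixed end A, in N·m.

With uniform GJ and both ends fixed, compatibility θ_AC = θ_CB gives T_A·a = T_B·b, together with T_A + T_B = T₀.
T_A = T₀·b/(a+b) = 440.0·452/926.0 = 214.8 N·m; T_B = 225.2 N·m.

215 N·m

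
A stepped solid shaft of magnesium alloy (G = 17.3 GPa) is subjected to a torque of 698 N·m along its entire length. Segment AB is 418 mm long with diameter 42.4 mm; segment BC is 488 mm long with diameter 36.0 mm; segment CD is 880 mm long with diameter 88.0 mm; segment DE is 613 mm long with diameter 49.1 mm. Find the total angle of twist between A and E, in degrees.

J_AB = π(0.0424)⁴/32 = 3.17×10^-7 m⁴; J_BC = π(0.0360)⁴/32 = 1.65×10^-7 m⁴; J_CD = π(0.0880)⁴/32 = 5.89×10^-6 m⁴; J_DE = π(0.0491)⁴/32 = 5.71×10^-7 m⁴.
θ = (T/G)·Σ L_i/J_i = (698.0/17.3×10⁹)·(0.418/3.17×10^-7 + 0.488/1.65×10^-7 + 0.880/5.89×10^-6 + 0.613/5.71×10^-7) = 0.2219 rad.

12.7°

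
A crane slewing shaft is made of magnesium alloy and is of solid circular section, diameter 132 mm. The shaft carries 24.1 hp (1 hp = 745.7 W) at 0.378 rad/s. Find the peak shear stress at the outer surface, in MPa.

ω = 0.378 rad/s, so T = P/ω = 24.1×745.7 / 0.3780 = 47540 N·m.
J = πd⁴/32 = π(0.132)⁴/32 = 2.981×10^-5 m⁴.
τ_max = T·r/J = 47540 × 0.0660 / 2.981×10^-5 = 1.053×10^8 Pa.

105 MPa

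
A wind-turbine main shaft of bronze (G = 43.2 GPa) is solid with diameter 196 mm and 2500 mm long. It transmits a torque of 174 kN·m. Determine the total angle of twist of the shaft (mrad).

69.5 mrad

J = πd⁴/32 = π(0.196)⁴/32 = 1.449×10^-4 m⁴.
θ = T·L/(G·J) = 174000 × 2.50 / (43.2×10⁹ × 1.449×10^-4) = 0.06950 rad.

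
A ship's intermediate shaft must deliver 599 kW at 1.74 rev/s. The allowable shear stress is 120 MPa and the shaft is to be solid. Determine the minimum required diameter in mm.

ω = 2π·1.74 = 10.93 rad/s, so T = P/ω = 599×10³ / 10.93 = 54790 N·m.
For a solid shaft τ_max = 16T/(πd³), so d = (16T/(π τ_allow))^(1/3) = (16·54790/(π·1.20×10^8))^(1/3) = 0.1325 m.

132 mm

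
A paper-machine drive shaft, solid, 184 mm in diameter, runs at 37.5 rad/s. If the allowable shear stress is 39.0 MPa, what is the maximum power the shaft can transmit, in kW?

1790 kW

J = πd⁴/32 = π(0.184)⁴/32 = 1.125×10^-4 m⁴.
T_max = τ_allow·J/r = 3.90×10^7 × 1.125×10^-4 / 0.0920 = 47700 N·m.
ω = 37.5 rad/s, so P_max = T_max·ω = 1.789×10^6 W.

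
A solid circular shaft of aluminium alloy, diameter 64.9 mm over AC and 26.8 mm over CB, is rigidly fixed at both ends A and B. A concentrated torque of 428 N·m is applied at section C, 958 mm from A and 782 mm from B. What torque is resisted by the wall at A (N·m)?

Compatibility: T_A·a/J_AC = T_B·b/J_CB with T_A + T_B = T₀.
J_AC = 1.74×10^-6 m⁴, J_CB = 5.06×10^-8 m⁴, so T_A = T₀·(J_AC/a)/((J_AC/a)+(J_CB/b)) = 413.3 N·m, T_B = 14.72 N·m.

413 N·m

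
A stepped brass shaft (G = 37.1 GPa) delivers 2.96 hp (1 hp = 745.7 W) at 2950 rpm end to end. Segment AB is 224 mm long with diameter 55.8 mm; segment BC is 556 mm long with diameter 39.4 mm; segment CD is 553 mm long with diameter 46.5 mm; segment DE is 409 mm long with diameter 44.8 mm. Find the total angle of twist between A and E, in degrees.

ω = 2π·2950/60 = 308.9 rad/s, so T = P/ω = 2.96×745.7 / 308.9 = 7.145 N·m.
J_AB = π(0.0558)⁴/32 = 9.52×10^-7 m⁴; J_BC = π(0.0394)⁴/32 = 2.37×10^-7 m⁴; J_CD = π(0.0465)⁴/32 = 4.59×10^-7 m⁴; J_DE = π(0.0448)⁴/32 = 3.95×10^-7 m⁴.
θ = (T/G)·Σ L_i/J_i = (7.145/37.1×10⁹)·(0.224/9.52×10^-7 + 0.556/2.37×10^-7 + 0.553/4.59×10^-7 + 0.409/3.95×10^-7) = 9.291×10^-4 rad.

0.0532°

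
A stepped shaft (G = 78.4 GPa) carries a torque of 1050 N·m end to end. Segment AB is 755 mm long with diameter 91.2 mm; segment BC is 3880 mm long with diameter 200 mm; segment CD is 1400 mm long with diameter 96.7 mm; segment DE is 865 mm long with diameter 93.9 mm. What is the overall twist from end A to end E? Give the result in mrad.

5.52 mrad

J_AB = π(0.0912)⁴/32 = 6.79×10^-6 m⁴; J_BC = π(0.200)⁴/32 = 1.57×10^-4 m⁴; J_CD = π(0.0967)⁴/32 = 8.58×10^-6 m⁴; J_DE = π(0.0939)⁴/32 = 7.63×10^-6 m⁴.
θ = (T/G)·Σ L_i/J_i = (1050/78.4×10⁹)·(0.755/6.79×10^-6 + 3.88/1.57×10^-4 + 1.40/8.58×10^-6 + 0.865/7.63×10^-6) = 5.522×10^-3 rad.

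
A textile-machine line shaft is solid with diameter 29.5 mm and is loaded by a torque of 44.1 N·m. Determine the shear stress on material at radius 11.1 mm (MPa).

J = πd⁴/32 = π(0.0295)⁴/32 = 7.435×10^-8 m⁴.
Shear stress varies linearly with radius: τ = T·r/J = 44.10 × 0.0111 / 7.435×10^-8 = 6.584×10^6 Pa.

6.58 MPa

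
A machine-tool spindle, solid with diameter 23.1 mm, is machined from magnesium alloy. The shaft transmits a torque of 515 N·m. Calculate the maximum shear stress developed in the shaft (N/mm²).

J = πd⁴/32 = π(0.0231)⁴/32 = 2.795×10^-8 m⁴.
τ_max = T·r/J = 515.0 × 0.0116 / 2.795×10^-8 = 2.128×10^8 Pa.

213 N/mm²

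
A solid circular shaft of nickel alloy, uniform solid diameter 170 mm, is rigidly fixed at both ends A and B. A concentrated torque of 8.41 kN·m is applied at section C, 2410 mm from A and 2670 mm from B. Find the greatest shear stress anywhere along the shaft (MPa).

4.58 MPa

With uniform GJ and both ends fixed, compatibility θ_AC = θ_CB gives T_A·a = T_B·b, together with T_A + T_B = T₀.
T_A = T₀·b/(a+b) = 8410·2670/5080 = 4420 N·m; T_B = 3990 N·m.
τ in each portion: τ_AC = 4.58×10^6 Pa, τ_CB = 4.14×10^6 Pa; maximum is in AC.
τ_max = T_AC·r/J = 4420·0.0850/8.20×10^-5 = 4.582×10^6 Pa.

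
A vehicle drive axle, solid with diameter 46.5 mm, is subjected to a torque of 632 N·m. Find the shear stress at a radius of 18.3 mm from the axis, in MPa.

J = πd⁴/32 = π(0.0465)⁴/32 = 4.590×10^-7 m⁴.
Shear stress varies linearly with radius: τ = T·r/J = 632.0 × 0.0183 / 4.590×10^-7 = 2.520×10^7 Pa.

25.2 MPa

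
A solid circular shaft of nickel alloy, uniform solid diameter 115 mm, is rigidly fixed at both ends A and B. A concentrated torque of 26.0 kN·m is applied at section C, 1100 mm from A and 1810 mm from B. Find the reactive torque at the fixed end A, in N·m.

With uniform GJ and both ends fixed, compatibility θ_AC = θ_CB gives T_A·a = T_B·b, together with T_A + T_B = T₀.
T_A = T₀·b/(a+b) = 26000·1810/2910 = 16170 N·m; T_B = 9828 N·m.

16200 N·m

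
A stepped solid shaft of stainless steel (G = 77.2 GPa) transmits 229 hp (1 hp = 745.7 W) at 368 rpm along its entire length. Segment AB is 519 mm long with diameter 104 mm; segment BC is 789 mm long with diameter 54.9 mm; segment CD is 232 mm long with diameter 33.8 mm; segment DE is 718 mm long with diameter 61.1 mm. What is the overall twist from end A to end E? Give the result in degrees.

10.7°

ω = 2π·368/60 = 38.54 rad/s, so T = P/ω = 229×745.7 / 38.54 = 4431 N·m.
J_AB = π(0.104)⁴/32 = 1.15×10^-5 m⁴; J_BC = π(0.0549)⁴/32 = 8.92×10^-7 m⁴; J_CD = π(0.0338)⁴/32 = 1.28×10^-7 m⁴; J_DE = π(0.0611)⁴/32 = 1.37×10^-6 m⁴.
θ = (T/G)·Σ L_i/J_i = (4431/77.2×10⁹)·(0.519/1.15×10^-5 + 0.789/8.92×10^-7 + 0.232/1.28×10^-7 + 0.718/1.37×10^-6) = 0.1874 rad.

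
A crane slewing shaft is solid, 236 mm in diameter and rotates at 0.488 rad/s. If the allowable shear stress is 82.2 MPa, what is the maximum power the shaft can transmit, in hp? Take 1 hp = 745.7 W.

139 hp

J = πd⁴/32 = π(0.236)⁴/32 = 3.045×10^-4 m⁴.
T_max = τ_allow·J/r = 8.22×10^7 × 3.045×10^-4 / 0.118 = 212100 N·m.
ω = 0.488 rad/s, so P_max = T_max·ω = 1.035×10^5 W.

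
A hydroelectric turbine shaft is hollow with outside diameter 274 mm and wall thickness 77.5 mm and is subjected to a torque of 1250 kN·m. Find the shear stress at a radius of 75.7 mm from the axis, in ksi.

J = π(d_o⁴ − d_i⁴)/32 = π(0.274⁴ − 0.119⁴)/32 = 5.337×10^-4 m⁴.
Shear stress varies linearly with radius: τ = T·r/J = 1.250e6 × 0.0757 / 5.337×10^-4 = 1.773×10^8 Pa.

25.7 ksi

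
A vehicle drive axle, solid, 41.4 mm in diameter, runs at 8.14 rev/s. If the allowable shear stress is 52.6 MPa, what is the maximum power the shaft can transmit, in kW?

J = πd⁴/32 = π(0.0414)⁴/32 = 2.884×10^-7 m⁴.
T_max = τ_allow·J/r = 5.26×10^7 × 2.884×10^-7 / 0.0207 = 732.9 N·m.
ω = 2π·8.14 = 51.15 rad/s, so P_max = T_max·ω = 3.748×10^4 W.

37.5 kW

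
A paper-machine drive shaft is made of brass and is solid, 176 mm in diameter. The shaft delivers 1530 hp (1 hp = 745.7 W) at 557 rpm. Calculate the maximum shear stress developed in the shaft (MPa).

18.3 MPa

ω = 2π·557/60 = 58.33 rad/s, so T = P/ω = 1530×745.7 / 58.33 = 19560 N·m.
J = πd⁴/32 = π(0.176)⁴/32 = 9.420×10^-5 m⁴.
τ_max = T·r/J = 19560 × 0.0880 / 9.420×10^-5 = 1.827×10^7 Pa.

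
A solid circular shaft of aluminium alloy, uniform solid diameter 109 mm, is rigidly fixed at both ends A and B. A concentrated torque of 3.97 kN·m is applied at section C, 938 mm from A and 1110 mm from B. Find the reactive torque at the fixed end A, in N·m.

With uniform GJ and both ends fixed, compatibility θ_AC = θ_CB gives T_A·a = T_B·b, together with T_A + T_B = T₀.
T_A = T₀·b/(a+b) = 3970·1110/2048 = 2152 N·m; T_B = 1818 N·m.

2150 N·m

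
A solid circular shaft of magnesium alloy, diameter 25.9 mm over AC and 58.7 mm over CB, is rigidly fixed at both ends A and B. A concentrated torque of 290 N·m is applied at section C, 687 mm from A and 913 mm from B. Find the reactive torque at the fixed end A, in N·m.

Compatibility: T_A·a/J_AC = T_B·b/J_CB with T_A + T_B = T₀.
J_AC = 4.42×10^-8 m⁴, J_CB = 1.17×10^-6 m⁴, so T_A = T₀·(J_AC/a)/((J_AC/a)+(J_CB/b)) = 13.91 N·m, T_B = 276.1 N·m.

13.9 N·m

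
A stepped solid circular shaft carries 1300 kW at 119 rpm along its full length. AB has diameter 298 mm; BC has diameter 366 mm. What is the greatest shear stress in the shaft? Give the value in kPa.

ω = 2π·119/60 = 12.46 rad/s, so T = P/ω = 1300×10³ / 12.46 = 104300 N·m.
Under the same torque, τ_max = 16T/(πd³) is largest where d is smallest — segment AB (d = 298 mm).
τ_max = 16·104300/(π·(0.298)³) = 2.008×10^7 Pa.

20100 kPa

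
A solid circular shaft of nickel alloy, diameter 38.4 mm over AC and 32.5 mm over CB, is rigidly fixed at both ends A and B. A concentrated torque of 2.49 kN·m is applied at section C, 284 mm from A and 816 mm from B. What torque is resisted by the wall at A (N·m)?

2110 N·m

Compatibility: T_A·a/J_AC = T_B·b/J_CB with T_A + T_B = T₀.
J_AC = 2.13×10^-7 m⁴, J_CB = 1.10×10^-7 m⁴, so T_A = T₀·(J_AC/a)/((J_AC/a)+(J_CB/b)) = 2113 N·m, T_B = 377.3 N·m.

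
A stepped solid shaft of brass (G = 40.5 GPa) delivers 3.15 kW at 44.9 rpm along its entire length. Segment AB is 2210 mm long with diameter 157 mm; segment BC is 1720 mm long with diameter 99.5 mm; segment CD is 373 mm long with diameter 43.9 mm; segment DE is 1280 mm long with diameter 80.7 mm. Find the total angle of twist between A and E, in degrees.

ω = 2π·44.9/60 = 4.702 rad/s, so T = P/ω = 3.15×10³ / 4.702 = 669.9 N·m.
J_AB = π(0.157)⁴/32 = 5.96×10^-5 m⁴; J_BC = π(0.0995)⁴/32 = 9.62×10^-6 m⁴; J_CD = π(0.0439)⁴/32 = 3.65×10^-7 m⁴; J_DE = π(0.0807)⁴/32 = 4.16×10^-6 m⁴.
θ = (T/G)·Σ L_i/J_i = (669.9/40.5×10⁹)·(2.21/5.96×10^-5 + 1.72/9.62×10^-6 + 0.373/3.65×10^-7 + 1.28/4.16×10^-6) = 0.02558 rad.

1.47°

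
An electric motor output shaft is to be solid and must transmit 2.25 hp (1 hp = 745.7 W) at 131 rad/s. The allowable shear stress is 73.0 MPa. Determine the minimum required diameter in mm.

ω = 131 rad/s, so T = P/ω = 2.25×745.7 / 131.0 = 12.81 N·m.
For a solid shaft τ_max = 16T/(πd³), so d = (16T/(π τ_allow))^(1/3) = (16·12.81/(π·7.30×10^7))^(1/3) = 0.009632 m.

9.63 mm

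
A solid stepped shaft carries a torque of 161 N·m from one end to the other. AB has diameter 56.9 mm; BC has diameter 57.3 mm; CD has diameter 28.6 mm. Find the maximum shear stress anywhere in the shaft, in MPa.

35.1 MPa

Under the same torque, τ_max = 16T/(πd³) is largest where d is smallest — segment CD (d = 28.6 mm).
τ_max = 16·161.0/(π·(0.0286)³) = 3.505×10^7 Pa.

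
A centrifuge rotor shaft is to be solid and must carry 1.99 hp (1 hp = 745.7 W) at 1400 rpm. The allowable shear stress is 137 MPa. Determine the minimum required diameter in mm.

ω = 2π·1400/60 = 146.6 rad/s, so T = P/ω = 1.99×745.7 / 146.6 = 10.12 N·m.
For a solid shaft τ_max = 16T/(πd³), so d = (16T/(π τ_allow))^(1/3) = (16·10.12/(π·1.37×10^8))^(1/3) = 0.007219 m.

7.22 mm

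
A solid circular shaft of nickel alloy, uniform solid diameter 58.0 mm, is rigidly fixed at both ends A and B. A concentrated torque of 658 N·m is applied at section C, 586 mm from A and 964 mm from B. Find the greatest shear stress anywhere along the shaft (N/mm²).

With uniform GJ and both ends fixed, compatibility θ_AC = θ_CB gives T_A·a = T_B·b, together with T_A + T_B = T₀.
T_A = T₀·b/(a+b) = 658.0·964/1550 = 409.2 N·m; T_B = 248.8 N·m.
τ in each portion: τ_AC = 1.07×10^7 Pa, τ_CB = 6.49×10^6 Pa; maximum is in AC.
τ_max = T_AC·r/J = 409.2·0.0290/1.11×10^-6 = 1.068×10^7 Pa.

10.7 N/mm²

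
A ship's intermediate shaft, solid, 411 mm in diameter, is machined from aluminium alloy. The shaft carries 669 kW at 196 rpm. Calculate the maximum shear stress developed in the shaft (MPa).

2.39 MPa

ω = 2π·196/60 = 20.53 rad/s, so T = P/ω = 669×10³ / 20.53 = 32590 N·m.
J = πd⁴/32 = π(0.411)⁴/32 = 2.801×10^-3 m⁴.
τ_max = T·r/J = 32590 × 0.205 / 2.801×10^-3 = 2.391×10^6 Pa.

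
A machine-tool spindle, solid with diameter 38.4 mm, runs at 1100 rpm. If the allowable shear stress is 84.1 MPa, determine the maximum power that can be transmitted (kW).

108 kW

J = πd⁴/32 = π(0.0384)⁴/32 = 2.135×10^-7 m⁴.
T_max = τ_allow·J/r = 8.41×10^7 × 2.135×10^-7 / 0.0192 = 935.0 N·m.
ω = 2π·1100/60 = 115.2 rad/s, so P_max = T_max·ω = 1.077×10^5 W.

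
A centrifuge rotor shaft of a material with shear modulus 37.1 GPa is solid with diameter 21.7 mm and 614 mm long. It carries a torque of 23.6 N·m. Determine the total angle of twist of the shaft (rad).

J = πd⁴/32 = π(0.0217)⁴/32 = 2.177×10^-8 m⁴.
θ = T·L/(G·J) = 23.60 × 0.614 / (37.1×10⁹ × 2.177×10^-8) = 0.01794 rad.

0.0179 rad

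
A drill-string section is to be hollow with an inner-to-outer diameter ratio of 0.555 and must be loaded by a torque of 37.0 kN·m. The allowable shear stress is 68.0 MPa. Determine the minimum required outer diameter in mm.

For a hollow shaft with d_i/d_o = 0.555: τ_max = 16T/(π d_o³ (1−k⁴)), so d_o = [16T/(π τ_allow (1−k⁴))]^(1/3) = [16·37000/(π·6.80×10^7·0.9051)]^(1/3) = 0.1452 m.

145 mm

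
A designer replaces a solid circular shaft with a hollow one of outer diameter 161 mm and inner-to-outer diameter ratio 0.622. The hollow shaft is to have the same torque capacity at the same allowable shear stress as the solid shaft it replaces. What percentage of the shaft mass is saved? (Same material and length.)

Equal τ_max and T ⇒ the solid shaft needs d_s³ = d_o³(1−k⁴), so d_s = 161·(1−0.622⁴)^(1/3) = 152.5 mm.
Area ratio A_h/A_s = d_o²(1−k²)/d_s² = (1−k²)/(1−k⁴)^(2/3) = 0.6831.
Mass saving = 1 − 0.6831 = 31.7 %.

31.7 %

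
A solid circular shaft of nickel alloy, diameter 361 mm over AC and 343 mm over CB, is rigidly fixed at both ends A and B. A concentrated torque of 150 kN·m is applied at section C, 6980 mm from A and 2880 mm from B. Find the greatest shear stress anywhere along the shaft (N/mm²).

Compatibility: T_A·a/J_AC = T_B·b/J_CB with T_A + T_B = T₀.
J_AC = 1.67×10^-3 m⁴, J_CB = 1.36×10^-3 m⁴, so T_A = T₀·(J_AC/a)/((J_AC/a)+(J_CB/b)) = 50420 N·m, T_B = 99580 N·m.
τ in each portion: τ_AC = 5.46×10^6 Pa, τ_CB = 1.26×10^7 Pa; maximum is in CB.
τ_max = T_CB·r/J = 99580·0.172/1.36×10^-3 = 1.257×10^7 Pa.

12.6 N/mm²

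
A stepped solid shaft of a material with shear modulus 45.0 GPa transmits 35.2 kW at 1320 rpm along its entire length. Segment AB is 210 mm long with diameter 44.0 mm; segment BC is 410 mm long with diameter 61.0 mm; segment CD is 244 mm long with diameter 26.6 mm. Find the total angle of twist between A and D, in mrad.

33.0 mrad

ω = 2π·1320/60 = 138.2 rad/s, so T = P/ω = 35.2×10³ / 138.2 = 254.6 N·m.
J_AB = π(0.0440)⁴/32 = 3.68×10^-7 m⁴; J_BC = π(0.0610)⁴/32 = 1.36×10^-6 m⁴; J_CD = π(0.0266)⁴/32 = 4.92×10^-8 m⁴.
θ = (T/G)·Σ L_i/J_i = (254.6/45.0×10⁹)·(0.210/3.68×10^-7 + 0.410/1.36×10^-6 + 0.244/4.92×10^-8) = 0.03303 rad.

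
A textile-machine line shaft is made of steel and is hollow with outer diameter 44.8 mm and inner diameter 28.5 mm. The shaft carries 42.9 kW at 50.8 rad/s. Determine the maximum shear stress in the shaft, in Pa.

ω = 50.8 rad/s, so T = P/ω = 42.9×10³ / 50.80 = 844.5 N·m.
J = π(d_o⁴ − d_i⁴)/32 = π(0.0448⁴ − 0.0285⁴)/32 = 3.307×10^-7 m⁴.
τ_max = T·r/J = 844.5 × 0.0224 / 3.307×10^-7 = 5.720×10^7 Pa.

5.72e7 Pa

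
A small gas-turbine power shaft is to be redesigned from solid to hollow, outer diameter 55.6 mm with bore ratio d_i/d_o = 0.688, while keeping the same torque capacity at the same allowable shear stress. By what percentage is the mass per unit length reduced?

37.6 %

Equal τ_max and T ⇒ the solid shaft needs d_s³ = d_o³(1−k⁴), so d_s = 55.6·(1−0.688⁴)^(1/3) = 51.09 mm.
Area ratio A_h/A_s = d_o²(1−k²)/d_s² = (1−k²)/(1−k⁴)^(2/3) = 0.6237.
Mass saving = 1 − 0.6237 = 37.6 %.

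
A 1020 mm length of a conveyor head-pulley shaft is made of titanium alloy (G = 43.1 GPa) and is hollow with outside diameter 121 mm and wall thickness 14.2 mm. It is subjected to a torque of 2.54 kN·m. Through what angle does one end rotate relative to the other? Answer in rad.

0.00435 rad

J = π(d_o⁴ − d_i⁴)/32 = π(0.121⁴ − 0.0926⁴)/32 = 1.383×10^-5 m⁴.
θ = T·L/(G·J) = 2540 × 1.02 / (43.1×10⁹ × 1.383×10^-5) = 4.348×10^-3 rad.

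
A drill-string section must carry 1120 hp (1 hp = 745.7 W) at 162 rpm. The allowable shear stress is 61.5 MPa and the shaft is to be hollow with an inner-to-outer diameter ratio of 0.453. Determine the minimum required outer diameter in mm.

162 mm

ω = 2π·162/60 = 16.96 rad/s, so T = P/ω = 1120×745.7 / 16.96 = 49230 N·m.
For a hollow shaft with d_i/d_o = 0.453: τ_max = 16T/(π d_o³ (1−k⁴)), so d_o = [16T/(π τ_allow (1−k⁴))]^(1/3) = [16·49230/(π·6.15×10^7·0.9579)]^(1/3) = 0.1621 m.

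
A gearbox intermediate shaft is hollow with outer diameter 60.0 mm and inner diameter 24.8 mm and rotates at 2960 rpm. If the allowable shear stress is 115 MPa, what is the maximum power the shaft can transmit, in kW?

1470 kW

J = π(d_o⁴ − d_i⁴)/32 = π(0.0600⁴ − 0.0248⁴)/32 = 1.235×10^-6 m⁴.
T_max = τ_allow·J/r = 1.15×10^8 × 1.235×10^-6 / 0.0300 = 4735 N·m.
ω = 2π·2960/60 = 310.0 rad/s, so P_max = T_max·ω = 1.468×10^6 W.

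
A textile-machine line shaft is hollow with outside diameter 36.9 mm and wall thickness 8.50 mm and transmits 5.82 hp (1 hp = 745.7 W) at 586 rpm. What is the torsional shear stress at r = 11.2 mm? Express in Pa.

ω = 2π·586/60 = 61.37 rad/s, so T = P/ω = 5.82×745.7 / 61.37 = 70.72 N·m.
J = π(d_o⁴ − d_i⁴)/32 = π(0.0369⁴ − 0.0199⁴)/32 = 1.666×10^-7 m⁴.
Shear stress varies linearly with radius: τ = T·r/J = 70.72 × 0.0112 / 1.666×10^-7 = 4.754×10^6 Pa.

4.75e6 Pa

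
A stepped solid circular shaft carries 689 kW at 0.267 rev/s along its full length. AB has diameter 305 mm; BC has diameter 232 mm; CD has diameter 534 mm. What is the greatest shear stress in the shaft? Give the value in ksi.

ω = 2π·0.267 = 1.678 rad/s, so T = P/ω = 689×10³ / 1.678 = 410700 N·m.
Under the same torque, τ_max = 16T/(πd³) is largest where d is smallest — segment BC (d = 232 mm).
τ_max = 16·410700/(π·(0.232)³) = 1.675×10^8 Pa.

24.3 ksi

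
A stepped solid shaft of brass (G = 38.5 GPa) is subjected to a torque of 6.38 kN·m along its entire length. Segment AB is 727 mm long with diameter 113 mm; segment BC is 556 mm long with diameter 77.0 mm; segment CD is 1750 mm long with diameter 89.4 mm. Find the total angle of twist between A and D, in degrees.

4.61°

J_AB = π(0.113)⁴/32 = 1.60×10^-5 m⁴; J_BC = π(0.0770)⁴/32 = 3.45×10^-6 m⁴; J_CD = π(0.0894)⁴/32 = 6.27×10^-6 m⁴.
θ = (T/G)·Σ L_i/J_i = (6380/38.5×10⁹)·(0.727/1.60×10^-5 + 0.556/3.45×10^-6 + 1.75/6.27×10^-6) = 0.08047 rad.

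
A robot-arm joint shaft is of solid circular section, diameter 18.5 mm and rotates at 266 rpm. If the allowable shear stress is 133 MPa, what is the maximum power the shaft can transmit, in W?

4610 W

J = πd⁴/32 = π(0.0185)⁴/32 = 1.150×10^-8 m⁴.
T_max = τ_allow·J/r = 1.33×10^8 × 1.150×10^-8 / 0.00925 = 165.3 N·m.
ω = 2π·266/60 = 27.86 rad/s, so P_max = T_max·ω = 4606 W.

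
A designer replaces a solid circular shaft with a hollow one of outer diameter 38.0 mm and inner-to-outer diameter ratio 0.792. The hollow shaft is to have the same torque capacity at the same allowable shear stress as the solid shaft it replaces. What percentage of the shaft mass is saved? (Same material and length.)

48.0 %

Equal τ_max and T ⇒ the solid shaft needs d_s³ = d_o³(1−k⁴), so d_s = 38.0·(1−0.792⁴)^(1/3) = 32.17 mm.
Area ratio A_h/A_s = d_o²(1−k²)/d_s² = (1−k²)/(1−k⁴)^(2/3) = 0.5202.
Mass saving = 1 − 0.5202 = 48.0 %.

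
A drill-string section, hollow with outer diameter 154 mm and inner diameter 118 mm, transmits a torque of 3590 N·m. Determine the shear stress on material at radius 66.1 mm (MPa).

6.56 MPa

J = π(d_o⁴ − d_i⁴)/32 = π(0.154⁴ − 0.118⁴)/32 = 3.618×10^-5 m⁴.
Shear stress varies linearly with radius: τ = T·r/J = 3590 × 0.0661 / 3.618×10^-5 = 6.558×10^6 Pa.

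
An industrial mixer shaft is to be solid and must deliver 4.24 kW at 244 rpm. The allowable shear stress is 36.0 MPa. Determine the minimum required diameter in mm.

28.6 mm

ω = 2π·244/60 = 25.55 rad/s, so T = P/ω = 4.24×10³ / 25.55 = 165.9 N·m.
For a solid shaft τ_max = 16T/(πd³), so d = (16T/(π τ_allow))^(1/3) = (16·165.9/(π·3.60×10^7))^(1/3) = 0.02863 m.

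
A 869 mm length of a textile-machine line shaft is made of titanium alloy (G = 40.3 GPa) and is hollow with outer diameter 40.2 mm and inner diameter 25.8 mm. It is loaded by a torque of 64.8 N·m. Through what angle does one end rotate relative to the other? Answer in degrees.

0.376°

J = π(d_o⁴ − d_i⁴)/32 = π(0.0402⁴ − 0.0258⁴)/32 = 2.129×10^-7 m⁴.
θ = T·L/(G·J) = 64.80 × 0.869 / (40.3×10⁹ × 2.129×10^-7) = 6.563×10^-3 rad.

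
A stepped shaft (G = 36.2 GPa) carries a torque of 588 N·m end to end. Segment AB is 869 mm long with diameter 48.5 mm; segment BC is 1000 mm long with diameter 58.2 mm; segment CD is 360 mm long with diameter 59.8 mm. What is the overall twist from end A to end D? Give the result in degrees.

J_AB = π(0.0485)⁴/32 = 5.43×10^-7 m⁴; J_BC = π(0.0582)⁴/32 = 1.13×10^-6 m⁴; J_CD = π(0.0598)⁴/32 = 1.26×10^-6 m⁴.
θ = (T/G)·Σ L_i/J_i = (588.0/36.2×10⁹)·(0.869/5.43×10^-7 + 1.00/1.13×10^-6 + 0.360/1.26×10^-6) = 0.04506 rad.

2.58°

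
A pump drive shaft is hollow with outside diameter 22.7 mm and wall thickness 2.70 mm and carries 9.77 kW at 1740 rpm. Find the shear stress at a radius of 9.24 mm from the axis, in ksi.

4.16 ksi

ω = 2π·1740/60 = 182.2 rad/s, so T = P/ω = 9.77×10³ / 182.2 = 53.62 N·m.
J = π(d_o⁴ − d_i⁴)/32 = π(0.0227⁴ − 0.0173⁴)/32 = 1.727×10^-8 m⁴.
Shear stress varies linearly with radius: τ = T·r/J = 53.62 × 0.00924 / 1.727×10^-8 = 2.868×10^7 Pa.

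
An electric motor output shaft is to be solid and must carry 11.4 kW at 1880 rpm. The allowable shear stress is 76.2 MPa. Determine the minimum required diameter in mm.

ω = 2π·1880/60 = 196.9 rad/s, so T = P/ω = 11.4×10³ / 196.9 = 57.91 N·m.
For a solid shaft τ_max = 16T/(πd³), so d = (16T/(π τ_allow))^(1/3) = (16·57.91/(π·7.62×10^7))^(1/3) = 0.01570 m.

15.7 mm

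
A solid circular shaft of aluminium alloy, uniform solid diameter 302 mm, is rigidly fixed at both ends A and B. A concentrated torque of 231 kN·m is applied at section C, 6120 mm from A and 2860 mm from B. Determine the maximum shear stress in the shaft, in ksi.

With uniform GJ and both ends fixed, compatibility θ_AC = θ_CB gives T_A·a = T_B·b, together with T_A + T_B = T₀.
T_A = T₀·b/(a+b) = 231000·2860/8980 = 73570 N·m; T_B = 157400 N·m.
τ in each portion: τ_AC = 1.36×10^7 Pa, τ_CB = 2.91×10^7 Pa; maximum is in CB.
τ_max = T_CB·r/J = 157400·0.151/8.17×10^-4 = 2.911×10^7 Pa.

4.22 ksi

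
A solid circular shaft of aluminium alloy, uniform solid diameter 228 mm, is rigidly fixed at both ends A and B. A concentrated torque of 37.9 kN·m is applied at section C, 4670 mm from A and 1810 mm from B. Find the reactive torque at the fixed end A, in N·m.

10600 N·m

With uniform GJ and both ends fixed, compatibility θ_AC = θ_CB gives T_A·a = T_B·b, together with T_A + T_B = T₀.
T_A = T₀·b/(a+b) = 37900·1810/6480 = 10590 N·m; T_B = 27310 N·m.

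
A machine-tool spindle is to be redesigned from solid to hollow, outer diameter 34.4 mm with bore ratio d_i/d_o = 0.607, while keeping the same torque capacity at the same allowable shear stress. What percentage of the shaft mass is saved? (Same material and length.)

30.4 %

Equal τ_max and T ⇒ the solid shaft needs d_s³ = d_o³(1−k⁴), so d_s = 34.4·(1−0.607⁴)^(1/3) = 32.77 mm.
Area ratio A_h/A_s = d_o²(1−k²)/d_s² = (1−k²)/(1−k⁴)^(2/3) = 0.6961.
Mass saving = 1 − 0.6961 = 30.4 %.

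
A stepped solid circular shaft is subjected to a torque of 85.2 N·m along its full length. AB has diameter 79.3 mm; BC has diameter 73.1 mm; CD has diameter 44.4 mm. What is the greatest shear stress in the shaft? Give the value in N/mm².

4.96 N/mm²

Under the same torque, τ_max = 16T/(πd³) is largest where d is smallest — segment CD (d = 44.4 mm).
τ_max = 16·85.20/(π·(0.0444)³) = 4.957×10^6 Pa.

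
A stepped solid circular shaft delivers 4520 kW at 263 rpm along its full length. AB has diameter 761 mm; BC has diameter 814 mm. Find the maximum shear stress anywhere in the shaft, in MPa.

ω = 2π·263/60 = 27.54 rad/s, so T = P/ω = 4520×10³ / 27.54 = 164100 N·m.
Under the same torque, τ_max = 16T/(πd³) is largest where d is smallest — segment AB (d = 761 mm).
τ_max = 16·164100/(π·(0.761)³) = 1.897×10^6 Pa.

1.90 MPa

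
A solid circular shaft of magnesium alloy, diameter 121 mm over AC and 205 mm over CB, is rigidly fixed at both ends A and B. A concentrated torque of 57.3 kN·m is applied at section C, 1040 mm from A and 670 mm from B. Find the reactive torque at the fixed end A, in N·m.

Compatibility: T_A·a/J_AC = T_B·b/J_CB with T_A + T_B = T₀.
J_AC = 2.10×10^-5 m⁴, J_CB = 1.73×10^-4 m⁴, so T_A = T₀·(J_AC/a)/((J_AC/a)+(J_CB/b)) = 4156 N·m, T_B = 53140 N·m.

4160 N·m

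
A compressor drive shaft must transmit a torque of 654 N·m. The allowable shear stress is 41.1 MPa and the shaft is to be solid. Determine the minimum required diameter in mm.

43.3 mm

For a solid shaft τ_max = 16T/(πd³), so d = (16T/(π τ_allow))^(1/3) = (16·654.0/(π·4.11×10^7))^(1/3) = 0.04327 m.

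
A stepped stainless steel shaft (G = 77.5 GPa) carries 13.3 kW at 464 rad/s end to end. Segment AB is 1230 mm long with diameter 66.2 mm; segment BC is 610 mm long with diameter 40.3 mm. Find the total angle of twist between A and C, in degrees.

0.0637°

ω = 464 rad/s, so T = P/ω = 13.3×10³ / 464.0 = 28.66 N·m.
J_AB = π(0.0662)⁴/32 = 1.89×10^-6 m⁴; J_BC = π(0.0403)⁴/32 = 2.59×10^-7 m⁴.
θ = (T/G)·Σ L_i/J_i = (28.66/77.5×10⁹)·(1.23/1.89×10^-6 + 0.610/2.59×10^-7) = 1.113×10^-3 rad.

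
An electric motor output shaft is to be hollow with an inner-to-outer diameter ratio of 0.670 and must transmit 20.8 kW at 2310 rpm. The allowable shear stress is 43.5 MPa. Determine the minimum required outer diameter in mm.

ω = 2π·2310/60 = 241.9 rad/s, so T = P/ω = 20.8×10³ / 241.9 = 85.99 N·m.
For a hollow shaft with d_i/d_o = 0.670: τ_max = 16T/(π d_o³ (1−k⁴)), so d_o = [16T/(π τ_allow (1−k⁴))]^(1/3) = [16·85.99/(π·4.35×10^7·0.7985)]^(1/3) = 0.02327 m.

23.3 mm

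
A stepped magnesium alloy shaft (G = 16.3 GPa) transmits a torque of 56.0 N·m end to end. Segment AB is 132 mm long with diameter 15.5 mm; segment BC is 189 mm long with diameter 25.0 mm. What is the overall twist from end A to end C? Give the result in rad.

0.0970 rad

J_AB = π(0.0155)⁴/32 = 5.67×10^-9 m⁴; J_BC = π(0.0250)⁴/32 = 3.83×10^-8 m⁴.
θ = (T/G)·Σ L_i/J_i = (56.00/16.3×10⁹)·(0.132/5.67×10^-9 + 0.189/3.83×10^-8) = 0.09696 rad.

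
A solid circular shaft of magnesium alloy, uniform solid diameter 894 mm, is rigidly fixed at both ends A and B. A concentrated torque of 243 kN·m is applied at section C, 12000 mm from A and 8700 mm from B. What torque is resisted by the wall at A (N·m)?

With uniform GJ and both ends fixed, compatibility θ_AC = θ_CB gives T_A·a = T_B·b, together with T_A + T_B = T₀.
T_A = T₀·b/(a+b) = 243000·8700/20700 = 102100 N·m; T_B = 140900 N·m.

102000 N·m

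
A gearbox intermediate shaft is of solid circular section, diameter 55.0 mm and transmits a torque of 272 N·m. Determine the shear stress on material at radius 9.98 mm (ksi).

0.438 ksi

J = πd⁴/32 = π(0.0550)⁴/32 = 8.984×10^-7 m⁴.
Shear stress varies linearly with radius: τ = T·r/J = 272.0 × 0.00998 / 8.984×10^-7 = 3.022×10^6 Pa.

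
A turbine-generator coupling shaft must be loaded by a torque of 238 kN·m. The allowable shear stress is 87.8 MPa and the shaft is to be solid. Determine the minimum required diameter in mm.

For a solid shaft τ_max = 16T/(πd³), so d = (16T/(π τ_allow))^(1/3) = (16·238000/(π·8.78×10^7))^(1/3) = 0.2399 m.

240 mm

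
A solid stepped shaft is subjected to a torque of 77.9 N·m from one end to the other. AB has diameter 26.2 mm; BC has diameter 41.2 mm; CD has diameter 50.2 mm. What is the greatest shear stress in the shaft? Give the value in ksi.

Under the same torque, τ_max = 16T/(πd³) is largest where d is smallest — segment AB (d = 26.2 mm).
τ_max = 16·77.90/(π·(0.0262)³) = 2.206×10^7 Pa.

3.20 ksi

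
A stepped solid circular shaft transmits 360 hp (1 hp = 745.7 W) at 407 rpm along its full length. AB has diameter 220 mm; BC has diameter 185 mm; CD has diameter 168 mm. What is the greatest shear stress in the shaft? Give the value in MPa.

ω = 2π·407/60 = 42.62 rad/s, so T = P/ω = 360×745.7 / 42.62 = 6299 N·m.
Under the same torque, τ_max = 16T/(πd³) is largest where d is smallest — segment CD (d = 168 mm).
τ_max = 16·6299/(π·(0.168)³) = 6.765×10^6 Pa.

6.77 MPa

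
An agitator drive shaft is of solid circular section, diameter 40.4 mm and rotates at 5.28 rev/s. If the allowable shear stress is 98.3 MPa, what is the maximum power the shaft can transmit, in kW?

J = πd⁴/32 = π(0.0404)⁴/32 = 2.615×10^-7 m⁴.
T_max = τ_allow·J/r = 9.83×10^7 × 2.615×10^-7 / 0.0202 = 1273 N·m.
ω = 2π·5.28 = 33.18 rad/s, so P_max = T_max·ω = 4.222×10^4 W.

42.2 kW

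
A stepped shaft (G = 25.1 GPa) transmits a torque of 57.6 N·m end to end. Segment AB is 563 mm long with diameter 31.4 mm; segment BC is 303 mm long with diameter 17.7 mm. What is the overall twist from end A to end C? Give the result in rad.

J_AB = π(0.0314)⁴/32 = 9.54×10^-8 m⁴; J_BC = π(0.0177)⁴/32 = 9.64×10^-9 m⁴.
θ = (T/G)·Σ L_i/J_i = (57.60/25.1×10⁹)·(0.563/9.54×10^-8 + 0.303/9.64×10^-9) = 0.08570 rad.

0.0857 rad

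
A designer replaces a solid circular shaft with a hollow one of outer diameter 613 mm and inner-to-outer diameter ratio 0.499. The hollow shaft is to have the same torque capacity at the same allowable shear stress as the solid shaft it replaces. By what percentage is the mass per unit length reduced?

Equal τ_max and T ⇒ the solid shaft needs d_s³ = d_o³(1−k⁴), so d_s = 613·(1−0.499⁴)^(1/3) = 600.1 mm.
Area ratio A_h/A_s = d_o²(1−k²)/d_s² = (1−k²)/(1−k⁴)^(2/3) = 0.7837.
Mass saving = 1 − 0.7837 = 21.6 %.

21.6 %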